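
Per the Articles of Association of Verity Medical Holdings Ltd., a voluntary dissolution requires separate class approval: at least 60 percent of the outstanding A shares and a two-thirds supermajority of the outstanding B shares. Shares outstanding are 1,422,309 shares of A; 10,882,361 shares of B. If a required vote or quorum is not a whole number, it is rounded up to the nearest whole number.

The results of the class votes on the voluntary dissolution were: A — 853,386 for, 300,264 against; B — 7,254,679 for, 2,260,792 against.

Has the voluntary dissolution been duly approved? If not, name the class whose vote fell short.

Not approved — the B shares did not give the required vote.

A: 3/5 of 1422309 = 853385.40, rounded up to 853386; 853,386 required, 853,386 in favor — approved.
B: 2/3 of 10882361 = 7254907.33, rounded up to 7254908; 7,254,908 required, 7,254,679 in favor — not approved.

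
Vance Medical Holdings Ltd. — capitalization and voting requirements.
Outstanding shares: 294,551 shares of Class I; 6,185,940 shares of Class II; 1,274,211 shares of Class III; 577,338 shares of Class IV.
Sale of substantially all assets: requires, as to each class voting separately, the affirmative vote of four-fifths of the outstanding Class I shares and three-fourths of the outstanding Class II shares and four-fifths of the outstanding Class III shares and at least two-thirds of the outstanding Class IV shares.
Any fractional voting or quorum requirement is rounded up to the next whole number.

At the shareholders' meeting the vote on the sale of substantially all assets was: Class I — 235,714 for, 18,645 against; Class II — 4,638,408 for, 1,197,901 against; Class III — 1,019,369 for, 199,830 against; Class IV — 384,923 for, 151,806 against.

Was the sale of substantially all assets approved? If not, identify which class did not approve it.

Not approved — the Class II shares did not give the required vote.

Class I: 4/5 of 294551 = 235640.80, rounded up to 235641; 235,641 required, 235,714 in favor — approved.
Class II: 3/4 of 6185940 = 4639455; 4,639,455 required, 4,638,408 in favor — not approved.
Class III: 4/5 of 1274211 = 1019368.80, rounded up to 1019369; 1,019,369 required, 1,019,369 in favor — approved.
Class IV: 2/3 of 577338 = 384892; 384,892 required, 384,923 in favor — approved.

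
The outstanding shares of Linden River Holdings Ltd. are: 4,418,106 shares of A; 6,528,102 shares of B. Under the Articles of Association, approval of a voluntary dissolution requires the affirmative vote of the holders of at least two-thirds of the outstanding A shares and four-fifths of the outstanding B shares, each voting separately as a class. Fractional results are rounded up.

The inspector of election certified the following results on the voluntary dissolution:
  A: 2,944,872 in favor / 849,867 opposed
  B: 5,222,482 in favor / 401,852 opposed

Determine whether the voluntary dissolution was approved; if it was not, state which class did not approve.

Not approved — the A shares did not give the required vote.

A: 2/3 of 4418106 = 2945404; 2,945,404 required, 2,944,872 in favor — not approved.
B: 4/5 of 6528102 = 5222481.60, rounded up to 5222482; 5,222,482 required, 5,222,482 in favor — approved.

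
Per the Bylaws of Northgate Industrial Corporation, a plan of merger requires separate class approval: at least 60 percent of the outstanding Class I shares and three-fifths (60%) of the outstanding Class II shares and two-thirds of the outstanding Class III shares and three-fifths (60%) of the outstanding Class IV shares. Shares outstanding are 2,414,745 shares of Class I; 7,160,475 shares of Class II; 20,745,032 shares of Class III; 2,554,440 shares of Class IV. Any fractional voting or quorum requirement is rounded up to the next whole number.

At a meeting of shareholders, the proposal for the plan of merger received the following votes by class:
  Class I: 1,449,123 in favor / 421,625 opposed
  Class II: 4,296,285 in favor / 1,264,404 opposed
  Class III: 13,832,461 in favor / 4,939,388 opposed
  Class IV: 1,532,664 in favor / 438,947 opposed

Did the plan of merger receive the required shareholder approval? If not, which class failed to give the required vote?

Class I: 3/5 of 2414745 = 1448847; 1,448,847 required, 1,449,123 in favor — approved.
Class II: 3/5 of 7160475 = 4296285; 4,296,285 required, 4,296,285 in favor — approved.
Class III: 2/3 of 20745032 = 13830021.33, rounded up to 13830022; 13,830,022 required, 13,832,461 in favor — approved.
Class IV: 3/5 of 2554440 = 1532664; 1,532,664 required, 1,532,664 in favor — approved.

Approved — every class gave the required vote.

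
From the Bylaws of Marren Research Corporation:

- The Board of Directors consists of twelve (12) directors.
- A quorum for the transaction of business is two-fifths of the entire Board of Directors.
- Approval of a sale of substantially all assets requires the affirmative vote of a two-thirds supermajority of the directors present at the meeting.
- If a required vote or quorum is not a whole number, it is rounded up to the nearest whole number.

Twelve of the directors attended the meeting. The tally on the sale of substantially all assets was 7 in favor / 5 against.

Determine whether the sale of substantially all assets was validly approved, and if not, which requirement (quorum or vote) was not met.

Quorum: 12 present; quorum is 5. Satisfied.
Vote: the sale of substantially all assets requires two-thirds of the directors present (12). 2/3 of 12 = 8, so 8 affirmative votes are needed; 7 voted in favor. Not satisfied.

Invalid — vote requirement not satisfied.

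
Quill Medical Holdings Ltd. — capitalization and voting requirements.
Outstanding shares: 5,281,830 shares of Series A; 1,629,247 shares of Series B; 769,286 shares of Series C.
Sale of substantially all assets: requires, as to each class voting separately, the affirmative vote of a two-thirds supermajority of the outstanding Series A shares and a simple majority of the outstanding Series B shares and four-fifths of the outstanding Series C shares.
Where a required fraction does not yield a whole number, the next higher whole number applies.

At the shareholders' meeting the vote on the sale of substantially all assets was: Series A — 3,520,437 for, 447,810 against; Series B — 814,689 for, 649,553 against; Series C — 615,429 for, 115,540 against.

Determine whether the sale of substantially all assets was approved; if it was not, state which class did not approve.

Not approved — the Series A shares did not give the required vote.

Series A: 2/3 of 5281830 = 3521220; 3,521,220 required, 3,520,437 in favor — not approved.
Series B: a majority of 1629247 is 814624; 814,624 required, 814,689 in favor — approved.
Series C: 4/5 of 769286 = 615428.80, rounded up to 615429; 615,429 required, 615,429 in favor — approved.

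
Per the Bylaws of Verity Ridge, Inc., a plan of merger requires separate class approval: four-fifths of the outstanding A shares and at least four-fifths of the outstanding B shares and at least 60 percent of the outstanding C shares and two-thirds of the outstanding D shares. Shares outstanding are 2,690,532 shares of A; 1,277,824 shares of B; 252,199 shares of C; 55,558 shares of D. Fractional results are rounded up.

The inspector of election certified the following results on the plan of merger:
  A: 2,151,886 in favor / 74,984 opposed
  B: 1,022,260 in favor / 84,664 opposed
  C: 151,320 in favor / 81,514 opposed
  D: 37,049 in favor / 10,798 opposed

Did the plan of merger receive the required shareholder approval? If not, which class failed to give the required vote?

A: 4/5 of 2690532 = 2152425.60, rounded up to 2152426; 2,152,426 required, 2,151,886 in favor — not approved.
B: 4/5 of 1277824 = 1022259.20, rounded up to 1022260; 1,022,260 required, 1,022,260 in favor — approved.
C: 3/5 of 252199 = 151319.40, rounded up to 151320; 151,320 required, 151,320 in favor — approved.
D: 2/3 of 55558 = 37038.67, rounded up to 37039; 37,039 required, 37,049 in favor — approved.

Not approved — the A shares did not give the required vote.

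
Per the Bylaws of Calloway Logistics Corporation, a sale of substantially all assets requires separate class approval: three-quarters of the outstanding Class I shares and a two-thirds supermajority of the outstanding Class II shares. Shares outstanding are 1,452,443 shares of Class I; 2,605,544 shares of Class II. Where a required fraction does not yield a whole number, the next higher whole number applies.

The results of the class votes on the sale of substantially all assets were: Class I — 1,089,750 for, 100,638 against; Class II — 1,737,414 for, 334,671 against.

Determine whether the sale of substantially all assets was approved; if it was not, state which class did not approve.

Class I: 3/4 of 1452443 = 1089332.25, rounded up to 1089333; 1,089,333 required, 1,089,750 in favor — approved.
Class II: 2/3 of 2605544 = 1737029.33, rounded up to 1737030; 1,737,030 required, 1,737,414 in favor — approved.

Approved — every class gave the required vote.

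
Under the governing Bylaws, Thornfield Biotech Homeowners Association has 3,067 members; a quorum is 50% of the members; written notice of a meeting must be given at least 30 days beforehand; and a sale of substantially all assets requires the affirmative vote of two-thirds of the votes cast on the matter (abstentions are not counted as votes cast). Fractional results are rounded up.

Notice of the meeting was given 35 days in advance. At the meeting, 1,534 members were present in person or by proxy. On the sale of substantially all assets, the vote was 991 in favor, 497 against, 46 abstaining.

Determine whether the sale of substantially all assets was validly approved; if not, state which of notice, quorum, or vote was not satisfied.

Notice: 35 days given; 30 required. Satisfied.
Quorum: 50% of 3,067 = 1,533.50, rounded up to 1,534; 1,534 present. Satisfied.
Vote: requires two-thirds of the votes cast (1,534 − 46 abstaining = 1,488); 2/3 of 1488 = 992, so 992 needed; 991 in favor. Not satisfied.

Invalid — vote requirement not satisfied.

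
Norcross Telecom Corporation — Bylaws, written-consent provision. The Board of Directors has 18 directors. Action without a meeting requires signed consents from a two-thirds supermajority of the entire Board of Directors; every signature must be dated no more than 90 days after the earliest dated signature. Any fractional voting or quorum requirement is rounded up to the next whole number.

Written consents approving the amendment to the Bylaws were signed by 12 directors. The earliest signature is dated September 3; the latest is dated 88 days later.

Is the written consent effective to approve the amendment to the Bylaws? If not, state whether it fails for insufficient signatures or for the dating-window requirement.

Signatures required: a two-thirds supermajority of 18 — 2/3 of 18 = 12, so 12 needed; 12 signed. Sufficient.
Dating window: the latest signature is 88 days after the earliest; the limit is 90 days. Within the window.

Effective — both the signature and dating-window requirements are satisfied.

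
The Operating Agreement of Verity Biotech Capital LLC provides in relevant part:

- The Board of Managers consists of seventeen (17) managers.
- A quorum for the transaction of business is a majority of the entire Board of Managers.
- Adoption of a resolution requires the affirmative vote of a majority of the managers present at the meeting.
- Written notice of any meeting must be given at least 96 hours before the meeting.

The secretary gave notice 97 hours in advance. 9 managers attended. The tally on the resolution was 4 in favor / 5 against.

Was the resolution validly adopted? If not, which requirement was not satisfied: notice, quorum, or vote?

Invalid — vote requirement not satisfied.

Notice: 97 hours given; 96 required (97 ≥ 96). Satisfied.
Quorum: 9 present; quorum is 9. Satisfied.
Vote: the resolution requires a majority of the managers present (9). A majority of 9 is 5, so 5 affirmative votes are needed; 4 voted in favor. Not satisfied.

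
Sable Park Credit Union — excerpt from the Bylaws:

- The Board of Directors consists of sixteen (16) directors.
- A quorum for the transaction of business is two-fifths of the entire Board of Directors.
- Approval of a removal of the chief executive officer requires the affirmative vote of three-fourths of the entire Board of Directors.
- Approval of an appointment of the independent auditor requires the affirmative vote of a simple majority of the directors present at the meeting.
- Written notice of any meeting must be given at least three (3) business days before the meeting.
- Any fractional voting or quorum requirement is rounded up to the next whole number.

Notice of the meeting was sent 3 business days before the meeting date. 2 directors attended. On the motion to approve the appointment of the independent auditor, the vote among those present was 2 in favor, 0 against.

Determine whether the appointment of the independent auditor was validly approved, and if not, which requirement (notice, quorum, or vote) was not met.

Invalid — quorum requirement not satisfied.

Notice: 3 business days given; 3 required (3 ≥ 3). Satisfied.
Quorum: 2 present; quorum is 7. Not satisfied.
Vote: the appointment of the independent auditor requires a majority of the directors present (2). A majority of 2 is 2, so 2 affirmative votes are needed; 2 voted in favor. Satisfied. (Moot — without a quorum no business can be validly transacted.)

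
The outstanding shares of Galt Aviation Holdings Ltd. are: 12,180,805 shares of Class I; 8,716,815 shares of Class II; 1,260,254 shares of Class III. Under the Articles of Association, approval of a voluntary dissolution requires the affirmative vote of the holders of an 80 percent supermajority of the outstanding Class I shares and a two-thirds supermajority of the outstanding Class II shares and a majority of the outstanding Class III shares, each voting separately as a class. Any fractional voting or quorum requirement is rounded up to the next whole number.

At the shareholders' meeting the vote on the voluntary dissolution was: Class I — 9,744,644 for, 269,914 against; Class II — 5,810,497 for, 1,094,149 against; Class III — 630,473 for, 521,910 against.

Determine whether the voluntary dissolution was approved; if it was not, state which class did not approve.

Class I: 4/5 of 12180805 = 9744644; 9,744,644 required, 9,744,644 in favor — approved.
Class II: 2/3 of 8716815 = 5811210; 5,811,210 required, 5,810,497 in favor — not approved.
Class III: a majority of 1260254 is 630128; 630,128 required, 630,473 in favor — approved.

Not approved — the Class II shares did not give the required vote.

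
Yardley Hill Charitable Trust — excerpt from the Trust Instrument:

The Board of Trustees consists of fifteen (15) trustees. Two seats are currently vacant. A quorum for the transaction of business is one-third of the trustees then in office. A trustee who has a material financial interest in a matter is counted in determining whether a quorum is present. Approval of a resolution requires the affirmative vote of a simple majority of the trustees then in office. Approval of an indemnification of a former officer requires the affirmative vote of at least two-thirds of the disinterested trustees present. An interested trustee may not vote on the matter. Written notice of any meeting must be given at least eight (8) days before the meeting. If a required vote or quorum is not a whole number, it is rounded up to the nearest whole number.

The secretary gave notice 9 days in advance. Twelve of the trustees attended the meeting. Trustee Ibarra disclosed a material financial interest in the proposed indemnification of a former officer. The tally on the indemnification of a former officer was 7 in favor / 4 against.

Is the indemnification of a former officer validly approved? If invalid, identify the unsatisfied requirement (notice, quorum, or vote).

Notice: 9 days given; 8 required (9 ≥ 8). Satisfied.
Quorum: 12 present (interested trustees count toward quorum); quorum is 5. Satisfied.
Vote: the indemnification of a former officer requires two-thirds of the disinterested trustees present (12 − 1 = 11). 2/3 of 11 = 7.33, rounded up to 8, so 8 affirmative votes are needed; 7 voted in favor. Not satisfied.

Invalid — vote requirement not satisfied.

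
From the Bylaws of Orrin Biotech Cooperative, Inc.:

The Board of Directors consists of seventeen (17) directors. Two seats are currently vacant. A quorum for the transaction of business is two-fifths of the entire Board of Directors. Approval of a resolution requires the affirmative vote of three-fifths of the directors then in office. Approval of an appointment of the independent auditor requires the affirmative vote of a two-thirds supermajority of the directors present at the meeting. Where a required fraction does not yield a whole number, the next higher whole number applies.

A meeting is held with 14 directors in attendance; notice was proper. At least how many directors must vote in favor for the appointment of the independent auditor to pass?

10

The appointment of the independent auditor requires two-thirds of the directors present (14).
2/3 of 14 = 9.33, rounded up to 10.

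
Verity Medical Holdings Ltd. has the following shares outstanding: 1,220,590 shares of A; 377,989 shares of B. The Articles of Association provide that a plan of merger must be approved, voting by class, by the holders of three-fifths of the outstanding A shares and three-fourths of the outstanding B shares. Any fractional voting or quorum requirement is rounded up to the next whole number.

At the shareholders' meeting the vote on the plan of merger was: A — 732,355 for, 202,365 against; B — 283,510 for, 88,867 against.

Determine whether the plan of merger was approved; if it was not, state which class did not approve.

Approved — every class gave the required vote.

A: 3/5 of 1220590 = 732354; 732,354 required, 732,355 in favor — approved.
B: 3/4 of 377989 = 283491.75, rounded up to 283492; 283,492 required, 283,510 in favor — approved.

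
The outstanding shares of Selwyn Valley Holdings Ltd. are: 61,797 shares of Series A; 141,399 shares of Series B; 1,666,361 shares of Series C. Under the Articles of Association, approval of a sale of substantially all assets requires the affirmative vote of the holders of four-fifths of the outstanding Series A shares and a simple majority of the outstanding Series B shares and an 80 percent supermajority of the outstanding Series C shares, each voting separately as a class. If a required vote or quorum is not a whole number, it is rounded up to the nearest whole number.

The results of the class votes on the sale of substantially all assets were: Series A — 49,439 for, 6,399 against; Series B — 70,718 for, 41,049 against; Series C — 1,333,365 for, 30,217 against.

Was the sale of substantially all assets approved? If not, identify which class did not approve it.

Approved — every class gave the required vote.

Series A: 4/5 of 61797 = 49437.60, rounded up to 49438; 49,438 required, 49,439 in favor — approved.
Series B: a majority of 141399 is 70700; 70,700 required, 70,718 in favor — approved.
Series C: 4/5 of 1666361 = 1333088.80, rounded up to 1333089; 1,333,089 required, 1,333,365 in favor — approved.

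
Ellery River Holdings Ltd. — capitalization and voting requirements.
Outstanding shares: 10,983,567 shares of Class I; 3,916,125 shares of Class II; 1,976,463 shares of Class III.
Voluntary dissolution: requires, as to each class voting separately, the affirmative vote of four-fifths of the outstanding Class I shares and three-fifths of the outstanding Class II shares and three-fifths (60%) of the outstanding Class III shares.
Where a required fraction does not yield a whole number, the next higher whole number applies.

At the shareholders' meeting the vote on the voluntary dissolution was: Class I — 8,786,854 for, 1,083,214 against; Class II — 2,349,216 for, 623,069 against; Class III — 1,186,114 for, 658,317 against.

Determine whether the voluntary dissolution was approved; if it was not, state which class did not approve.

Not approved — the Class II shares did not give the required vote.

Class I: 4/5 of 10983567 = 8786853.60, rounded up to 8786854; 8,786,854 required, 8,786,854 in favor — approved.
Class II: 3/5 of 3916125 = 2349675; 2,349,675 required, 2,349,216 in favor — not approved.
Class III: 3/5 of 1976463 = 1185877.80, rounded up to 1185878; 1,185,878 required, 1,186,114 in favor — approved.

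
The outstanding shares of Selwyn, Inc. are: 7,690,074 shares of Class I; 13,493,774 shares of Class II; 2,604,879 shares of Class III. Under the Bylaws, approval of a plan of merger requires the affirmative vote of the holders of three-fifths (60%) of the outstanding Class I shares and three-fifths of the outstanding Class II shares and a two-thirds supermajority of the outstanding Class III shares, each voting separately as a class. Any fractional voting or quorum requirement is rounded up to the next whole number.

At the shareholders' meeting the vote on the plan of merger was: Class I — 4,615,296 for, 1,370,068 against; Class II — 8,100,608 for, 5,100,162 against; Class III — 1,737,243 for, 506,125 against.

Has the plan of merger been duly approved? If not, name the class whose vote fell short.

Approved — every class gave the required vote.

Class I: 3/5 of 7690074 = 4614044.40, rounded up to 4614045; 4,614,045 required, 4,615,296 in favor — approved.
Class II: 3/5 of 13493774 = 8096264.40, rounded up to 8096265; 8,096,265 required, 8,100,608 in favor — approved.
Class III: 2/3 of 2604879 = 1736586; 1,736,586 required, 1,737,243 in favor — approved.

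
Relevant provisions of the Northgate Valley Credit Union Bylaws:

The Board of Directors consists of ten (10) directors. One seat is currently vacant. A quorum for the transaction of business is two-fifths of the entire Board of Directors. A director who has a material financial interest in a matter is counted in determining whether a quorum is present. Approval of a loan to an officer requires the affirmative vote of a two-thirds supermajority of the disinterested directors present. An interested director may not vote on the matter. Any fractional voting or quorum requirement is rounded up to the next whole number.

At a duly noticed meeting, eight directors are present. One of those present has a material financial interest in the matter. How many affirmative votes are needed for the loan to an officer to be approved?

5

The loan to an officer requires two-thirds of the disinterested directors present (8 − 1 = 7).
2/3 of 7 = 4.67, rounded up to 5.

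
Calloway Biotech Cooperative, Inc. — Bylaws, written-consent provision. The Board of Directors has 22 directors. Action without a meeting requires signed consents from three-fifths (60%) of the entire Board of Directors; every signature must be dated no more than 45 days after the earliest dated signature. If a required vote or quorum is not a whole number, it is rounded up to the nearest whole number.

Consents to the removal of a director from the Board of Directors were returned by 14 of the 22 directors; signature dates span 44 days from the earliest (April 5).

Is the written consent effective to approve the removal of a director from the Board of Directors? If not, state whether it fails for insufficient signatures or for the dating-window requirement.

Effective — both the signature and dating-window requirements are satisfied.

Signatures required: three-fifths (60%) of 22 — 3/5 of 22 = 13.20, rounded up to 14, so 14 needed; 14 signed. Sufficient.
Dating window: the latest signature is 44 days after the earliest; the limit is 45 days. Within the window.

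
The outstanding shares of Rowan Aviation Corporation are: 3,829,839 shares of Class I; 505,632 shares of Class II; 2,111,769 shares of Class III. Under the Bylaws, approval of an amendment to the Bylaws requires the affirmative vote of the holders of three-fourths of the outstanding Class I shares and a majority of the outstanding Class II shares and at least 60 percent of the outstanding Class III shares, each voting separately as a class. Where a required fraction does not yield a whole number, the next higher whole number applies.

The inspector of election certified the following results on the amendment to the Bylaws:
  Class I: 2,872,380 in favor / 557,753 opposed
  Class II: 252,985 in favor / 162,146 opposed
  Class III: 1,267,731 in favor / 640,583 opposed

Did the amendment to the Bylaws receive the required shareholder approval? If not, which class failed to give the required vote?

Approved — every class gave the required vote.

Class I: 3/4 of 3829839 = 2872379.25, rounded up to 2872380; 2,872,380 required, 2,872,380 in favor — approved.
Class II: a majority of 505632 is 252817; 252,817 required, 252,985 in favor — approved.
Class III: 3/5 of 2111769 = 1267061.40, rounded up to 1267062; 1,267,062 required, 1,267,731 in favor — approved.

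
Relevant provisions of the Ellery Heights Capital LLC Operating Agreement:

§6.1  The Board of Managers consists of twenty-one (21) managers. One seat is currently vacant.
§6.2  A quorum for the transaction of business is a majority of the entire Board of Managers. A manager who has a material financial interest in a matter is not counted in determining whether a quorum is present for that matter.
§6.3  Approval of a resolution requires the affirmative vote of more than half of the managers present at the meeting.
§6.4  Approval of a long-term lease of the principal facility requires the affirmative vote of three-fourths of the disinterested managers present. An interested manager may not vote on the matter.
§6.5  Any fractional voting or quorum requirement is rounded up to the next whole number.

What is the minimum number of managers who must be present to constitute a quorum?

11

A majority of 21 is 11.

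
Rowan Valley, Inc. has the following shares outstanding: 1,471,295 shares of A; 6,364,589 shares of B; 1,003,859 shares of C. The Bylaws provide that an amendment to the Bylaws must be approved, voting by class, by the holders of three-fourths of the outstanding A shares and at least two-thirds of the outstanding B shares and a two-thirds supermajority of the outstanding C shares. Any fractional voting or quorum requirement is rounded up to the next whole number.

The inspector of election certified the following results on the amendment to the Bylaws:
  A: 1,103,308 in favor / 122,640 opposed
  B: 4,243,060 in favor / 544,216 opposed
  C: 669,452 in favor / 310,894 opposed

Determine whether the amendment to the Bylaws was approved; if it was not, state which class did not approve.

Not approved — the A shares did not give the required vote.

A: 3/4 of 1471295 = 1103471.25, rounded up to 1103472; 1,103,472 required, 1,103,308 in favor — not approved.
B: 2/3 of 6364589 = 4243059.33, rounded up to 4243060; 4,243,060 required, 4,243,060 in favor — approved.
C: 2/3 of 1003859 = 669239.33, rounded up to 669240; 669,240 required, 669,452 in favor — approved.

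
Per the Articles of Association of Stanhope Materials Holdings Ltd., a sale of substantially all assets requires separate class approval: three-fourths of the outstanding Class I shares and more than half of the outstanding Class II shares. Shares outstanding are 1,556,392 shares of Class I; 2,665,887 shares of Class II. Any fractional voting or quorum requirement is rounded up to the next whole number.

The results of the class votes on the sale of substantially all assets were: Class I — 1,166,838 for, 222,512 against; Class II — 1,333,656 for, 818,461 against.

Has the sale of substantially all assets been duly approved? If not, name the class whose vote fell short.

Class I: 3/4 of 1556392 = 1167294; 1,167,294 required, 1,166,838 in favor — not approved.
Class II: a majority of 2665887 is 1332944; 1,332,944 required, 1,333,656 in favor — approved.

Not approved — the Class I shares did not give the required vote.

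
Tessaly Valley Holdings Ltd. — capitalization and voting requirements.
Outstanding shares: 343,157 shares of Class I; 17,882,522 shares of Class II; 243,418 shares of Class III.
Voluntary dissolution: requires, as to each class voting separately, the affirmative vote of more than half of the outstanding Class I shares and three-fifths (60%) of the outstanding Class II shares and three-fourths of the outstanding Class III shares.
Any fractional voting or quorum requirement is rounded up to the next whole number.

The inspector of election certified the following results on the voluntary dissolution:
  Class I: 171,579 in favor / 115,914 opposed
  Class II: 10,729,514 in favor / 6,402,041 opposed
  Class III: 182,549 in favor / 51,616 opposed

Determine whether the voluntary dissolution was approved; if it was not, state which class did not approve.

Not approved — the Class III shares did not give the required vote.

Class I: a majority of 343157 is 171579; 171,579 required, 171,579 in favor — approved.
Class II: 3/5 of 17882522 = 10729513.20, rounded up to 10729514; 10,729,514 required, 10,729,514 in favor — approved.
Class III: 3/4 of 243418 = 182563.50, rounded up to 182564; 182,564 required, 182,549 in favor — not approved.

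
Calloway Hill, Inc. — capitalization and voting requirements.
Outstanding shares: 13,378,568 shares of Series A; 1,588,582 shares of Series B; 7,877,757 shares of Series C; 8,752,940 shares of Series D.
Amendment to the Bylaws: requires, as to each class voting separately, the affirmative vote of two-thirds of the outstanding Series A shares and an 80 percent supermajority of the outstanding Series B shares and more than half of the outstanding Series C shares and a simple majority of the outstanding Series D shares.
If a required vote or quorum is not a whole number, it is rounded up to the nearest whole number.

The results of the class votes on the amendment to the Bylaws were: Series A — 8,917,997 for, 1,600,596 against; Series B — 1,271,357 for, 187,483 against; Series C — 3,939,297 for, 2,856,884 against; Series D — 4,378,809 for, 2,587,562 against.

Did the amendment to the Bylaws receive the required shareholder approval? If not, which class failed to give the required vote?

Series A: 2/3 of 13378568 = 8919045.33, rounded up to 8919046; 8,919,046 required, 8,917,997 in favor — not approved.
Series B: 4/5 of 1588582 = 1270865.60, rounded up to 1270866; 1,270,866 required, 1,271,357 in favor — approved.
Series C: a majority of 7877757 is 3938879; 3,938,879 required, 3,939,297 in favor — approved.
Series D: a majority of 8752940 is 4376471; 4,376,471 required, 4,378,809 in favor — approved.

Not approved — the Series A shares did not give the required vote.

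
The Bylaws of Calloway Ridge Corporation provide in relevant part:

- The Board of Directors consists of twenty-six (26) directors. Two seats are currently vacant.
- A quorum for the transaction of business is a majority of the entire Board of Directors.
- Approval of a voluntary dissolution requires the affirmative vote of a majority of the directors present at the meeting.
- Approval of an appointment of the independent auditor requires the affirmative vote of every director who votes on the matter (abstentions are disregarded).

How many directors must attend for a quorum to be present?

A majority of 26 is 14.

14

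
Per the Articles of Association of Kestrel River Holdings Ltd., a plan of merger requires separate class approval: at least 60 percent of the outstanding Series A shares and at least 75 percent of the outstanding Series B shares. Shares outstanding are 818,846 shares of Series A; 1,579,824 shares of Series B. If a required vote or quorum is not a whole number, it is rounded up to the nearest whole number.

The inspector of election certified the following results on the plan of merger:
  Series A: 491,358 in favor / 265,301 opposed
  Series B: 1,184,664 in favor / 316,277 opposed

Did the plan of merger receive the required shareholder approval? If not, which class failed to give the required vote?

Not approved — the Series B shares did not give the required vote.

Series A: 3/5 of 818846 = 491307.60, rounded up to 491308; 491,308 required, 491,358 in favor — approved.
Series B: 3/4 of 1579824 = 1184868; 1,184,868 required, 1,184,664 in favor — not approved.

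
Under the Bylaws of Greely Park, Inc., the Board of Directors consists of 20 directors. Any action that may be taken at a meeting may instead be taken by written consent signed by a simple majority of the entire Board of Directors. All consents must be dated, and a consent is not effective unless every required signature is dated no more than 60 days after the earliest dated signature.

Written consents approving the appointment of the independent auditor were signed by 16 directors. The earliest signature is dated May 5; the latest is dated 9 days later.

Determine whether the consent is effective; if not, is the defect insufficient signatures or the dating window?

Effective — both the signature and dating-window requirements are satisfied.

Signatures required: a simple majority of 20 — a majority of 20 is 11, so 11 needed; 16 signed. Sufficient.
Dating window: the latest signature is 9 days after the earliest; the limit is 60 days. Within the window.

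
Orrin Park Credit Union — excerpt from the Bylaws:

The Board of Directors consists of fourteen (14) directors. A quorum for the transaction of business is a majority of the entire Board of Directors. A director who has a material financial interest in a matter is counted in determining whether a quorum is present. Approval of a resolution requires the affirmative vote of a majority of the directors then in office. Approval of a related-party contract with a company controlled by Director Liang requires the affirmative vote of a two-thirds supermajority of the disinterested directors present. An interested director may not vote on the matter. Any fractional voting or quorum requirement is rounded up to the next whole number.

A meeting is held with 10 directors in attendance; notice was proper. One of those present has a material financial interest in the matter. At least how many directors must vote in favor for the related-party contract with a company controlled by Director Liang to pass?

The related-party contract with a company controlled by Director Liang requires two-thirds of the disinterested directors present (10 − 1 = 9).
2/3 of 9 = 6.

6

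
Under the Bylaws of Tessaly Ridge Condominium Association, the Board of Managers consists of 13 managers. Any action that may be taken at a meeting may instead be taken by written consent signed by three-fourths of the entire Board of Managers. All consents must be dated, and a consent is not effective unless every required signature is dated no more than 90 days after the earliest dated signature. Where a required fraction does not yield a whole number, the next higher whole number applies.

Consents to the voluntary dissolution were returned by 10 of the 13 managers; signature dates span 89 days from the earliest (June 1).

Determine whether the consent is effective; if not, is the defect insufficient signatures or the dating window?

Effective — both the signature and dating-window requirements are satisfied.

Signatures required: three-fourths of 13 — 3/4 of 13 = 9.75, rounded up to 10, so 10 needed; 10 signed. Sufficient.
Dating window: the latest signature is 89 days after the earliest; the limit is 90 days. Within the window.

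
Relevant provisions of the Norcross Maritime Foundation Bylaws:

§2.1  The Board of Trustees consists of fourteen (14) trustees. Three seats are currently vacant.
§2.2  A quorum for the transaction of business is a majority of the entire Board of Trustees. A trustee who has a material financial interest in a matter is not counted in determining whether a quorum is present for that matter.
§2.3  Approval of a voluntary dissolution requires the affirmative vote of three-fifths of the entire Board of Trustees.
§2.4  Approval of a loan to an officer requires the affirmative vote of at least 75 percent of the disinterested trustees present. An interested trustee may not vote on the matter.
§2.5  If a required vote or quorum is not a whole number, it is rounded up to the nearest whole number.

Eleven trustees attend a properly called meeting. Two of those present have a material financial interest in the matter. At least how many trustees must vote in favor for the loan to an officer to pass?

7

The loan to an officer requires three-fourths of the disinterested trustees present (11 − 2 = 9).
3/4 of 9 = 6.75, rounded up to 7.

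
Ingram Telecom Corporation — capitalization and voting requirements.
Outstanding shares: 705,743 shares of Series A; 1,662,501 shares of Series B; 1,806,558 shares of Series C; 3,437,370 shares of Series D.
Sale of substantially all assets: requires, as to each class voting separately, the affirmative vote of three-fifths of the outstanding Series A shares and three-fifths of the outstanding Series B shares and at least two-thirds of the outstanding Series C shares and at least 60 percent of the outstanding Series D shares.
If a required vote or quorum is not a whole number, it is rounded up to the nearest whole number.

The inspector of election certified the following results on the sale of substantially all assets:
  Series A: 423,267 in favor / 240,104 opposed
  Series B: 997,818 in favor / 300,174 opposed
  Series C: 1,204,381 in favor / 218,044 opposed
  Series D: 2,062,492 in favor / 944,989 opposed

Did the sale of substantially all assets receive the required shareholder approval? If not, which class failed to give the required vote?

Not approved — the Series A shares did not give the required vote.

Series A: 3/5 of 705743 = 423445.80, rounded up to 423446; 423,446 required, 423,267 in favor — not approved.
Series B: 3/5 of 1662501 = 997500.60, rounded up to 997501; 997,501 required, 997,818 in favor — approved.
Series C: 2/3 of 1806558 = 1204372; 1,204,372 required, 1,204,381 in favor — approved.
Series D: 3/5 of 3437370 = 2062422; 2,062,422 required, 2,062,492 in favor — approved.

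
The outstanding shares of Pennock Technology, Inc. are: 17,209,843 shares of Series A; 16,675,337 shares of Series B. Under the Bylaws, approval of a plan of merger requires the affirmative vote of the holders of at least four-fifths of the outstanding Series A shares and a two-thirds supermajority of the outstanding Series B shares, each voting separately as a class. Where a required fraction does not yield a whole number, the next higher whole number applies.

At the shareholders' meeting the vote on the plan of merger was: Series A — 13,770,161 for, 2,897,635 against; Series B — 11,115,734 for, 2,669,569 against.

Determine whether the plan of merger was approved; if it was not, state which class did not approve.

Series A: 4/5 of 17209843 = 13767874.40, rounded up to 13767875; 13,767,875 required, 13,770,161 in favor — approved.
Series B: 2/3 of 16675337 = 11116891.33, rounded up to 11116892; 11,116,892 required, 11,115,734 in favor — not approved.

Not approved — the Series B shares did not give the required vote.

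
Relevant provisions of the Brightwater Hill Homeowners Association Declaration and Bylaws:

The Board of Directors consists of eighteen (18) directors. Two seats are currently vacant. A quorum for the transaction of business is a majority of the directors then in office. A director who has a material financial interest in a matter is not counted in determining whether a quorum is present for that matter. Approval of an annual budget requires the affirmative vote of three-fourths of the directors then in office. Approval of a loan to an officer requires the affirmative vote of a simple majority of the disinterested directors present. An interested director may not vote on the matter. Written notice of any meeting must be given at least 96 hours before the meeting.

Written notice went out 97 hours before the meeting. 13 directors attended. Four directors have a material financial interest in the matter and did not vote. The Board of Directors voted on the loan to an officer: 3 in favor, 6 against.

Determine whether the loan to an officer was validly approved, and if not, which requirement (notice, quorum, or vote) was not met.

Invalid — vote requirement not satisfied.

Notice: 97 hours given; 96 required (97 ≥ 96). Satisfied.
Quorum: 13 present, but the 4 interested directors do not count, leaving 9. Quorum is 9. Satisfied.
Vote: the loan to an officer requires a majority of the disinterested directors present (13 − 4 = 9). A majority of 9 is 5, so 5 affirmative votes are needed; 3 voted in favor. Not satisfied.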